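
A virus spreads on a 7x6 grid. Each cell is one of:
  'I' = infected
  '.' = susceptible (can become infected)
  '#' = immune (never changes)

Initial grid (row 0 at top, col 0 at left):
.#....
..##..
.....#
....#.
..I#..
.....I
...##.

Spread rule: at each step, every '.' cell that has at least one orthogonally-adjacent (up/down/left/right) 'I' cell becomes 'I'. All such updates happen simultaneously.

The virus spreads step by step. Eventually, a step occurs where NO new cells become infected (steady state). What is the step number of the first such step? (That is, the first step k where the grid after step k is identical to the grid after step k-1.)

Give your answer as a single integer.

Step 0 (initial): 2 infected
Step 1: +6 new -> 8 infected
Step 2: +9 new -> 17 infected
Step 3: +5 new -> 22 infected
Step 4: +4 new -> 26 infected
Step 5: +2 new -> 28 infected
Step 6: +3 new -> 31 infected
Step 7: +2 new -> 33 infected
Step 8: +1 new -> 34 infected
Step 9: +0 new -> 34 infected

Answer: 9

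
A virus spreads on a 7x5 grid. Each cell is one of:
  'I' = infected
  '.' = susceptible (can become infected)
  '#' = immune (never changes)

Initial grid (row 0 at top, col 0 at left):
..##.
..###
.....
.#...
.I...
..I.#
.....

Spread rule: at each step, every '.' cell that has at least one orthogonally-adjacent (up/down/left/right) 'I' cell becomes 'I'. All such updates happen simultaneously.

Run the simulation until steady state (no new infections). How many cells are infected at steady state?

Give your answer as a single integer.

Step 0 (initial): 2 infected
Step 1: +5 new -> 7 infected
Step 2: +6 new -> 13 infected
Step 3: +6 new -> 19 infected
Step 4: +4 new -> 23 infected
Step 5: +3 new -> 26 infected
Step 6: +1 new -> 27 infected
Step 7: +0 new -> 27 infected

Answer: 27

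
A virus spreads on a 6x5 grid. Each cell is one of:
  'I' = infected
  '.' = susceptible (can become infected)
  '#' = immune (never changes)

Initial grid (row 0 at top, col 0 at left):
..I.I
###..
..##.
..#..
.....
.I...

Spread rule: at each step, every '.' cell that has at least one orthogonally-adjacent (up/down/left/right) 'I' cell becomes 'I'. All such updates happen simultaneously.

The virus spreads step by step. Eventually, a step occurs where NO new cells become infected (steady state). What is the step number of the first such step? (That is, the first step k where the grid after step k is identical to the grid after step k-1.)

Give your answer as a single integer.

Answer: 5

Derivation:
Step 0 (initial): 3 infected
Step 1: +6 new -> 9 infected
Step 2: +7 new -> 16 infected
Step 3: +5 new -> 21 infected
Step 4: +3 new -> 24 infected
Step 5: +0 new -> 24 infected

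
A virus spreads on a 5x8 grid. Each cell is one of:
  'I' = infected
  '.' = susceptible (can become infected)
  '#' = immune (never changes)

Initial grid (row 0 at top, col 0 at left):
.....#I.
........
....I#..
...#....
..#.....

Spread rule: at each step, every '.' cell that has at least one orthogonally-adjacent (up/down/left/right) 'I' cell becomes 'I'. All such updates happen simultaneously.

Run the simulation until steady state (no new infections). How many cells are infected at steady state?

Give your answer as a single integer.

Step 0 (initial): 2 infected
Step 1: +5 new -> 7 infected
Step 2: +8 new -> 15 infected
Step 3: +8 new -> 23 infected
Step 4: +6 new -> 29 infected
Step 5: +5 new -> 34 infected
Step 6: +2 new -> 36 infected
Step 7: +0 new -> 36 infected

Answer: 36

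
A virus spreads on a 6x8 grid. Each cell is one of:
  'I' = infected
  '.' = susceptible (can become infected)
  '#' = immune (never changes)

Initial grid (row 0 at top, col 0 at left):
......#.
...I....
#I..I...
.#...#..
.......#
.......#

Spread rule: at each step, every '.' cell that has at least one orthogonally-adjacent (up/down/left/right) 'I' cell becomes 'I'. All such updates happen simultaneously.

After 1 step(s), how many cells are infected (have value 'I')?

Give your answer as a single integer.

Step 0 (initial): 3 infected
Step 1: +8 new -> 11 infected

Answer: 11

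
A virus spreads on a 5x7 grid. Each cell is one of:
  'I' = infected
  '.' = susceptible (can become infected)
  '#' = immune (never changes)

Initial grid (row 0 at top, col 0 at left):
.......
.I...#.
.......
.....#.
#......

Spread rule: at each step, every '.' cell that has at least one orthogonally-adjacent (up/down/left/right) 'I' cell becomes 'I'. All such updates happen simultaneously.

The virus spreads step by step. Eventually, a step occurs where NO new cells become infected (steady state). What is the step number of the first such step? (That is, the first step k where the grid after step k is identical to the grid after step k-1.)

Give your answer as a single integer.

Answer: 9

Derivation:
Step 0 (initial): 1 infected
Step 1: +4 new -> 5 infected
Step 2: +6 new -> 11 infected
Step 3: +6 new -> 17 infected
Step 4: +4 new -> 21 infected
Step 5: +4 new -> 25 infected
Step 6: +3 new -> 28 infected
Step 7: +3 new -> 31 infected
Step 8: +1 new -> 32 infected
Step 9: +0 new -> 32 infected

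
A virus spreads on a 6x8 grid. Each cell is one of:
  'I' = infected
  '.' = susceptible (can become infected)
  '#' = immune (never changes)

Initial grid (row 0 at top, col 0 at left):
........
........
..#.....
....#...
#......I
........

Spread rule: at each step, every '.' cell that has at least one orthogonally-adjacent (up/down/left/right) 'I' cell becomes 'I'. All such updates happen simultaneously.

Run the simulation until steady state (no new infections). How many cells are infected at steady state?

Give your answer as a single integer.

Answer: 45

Derivation:
Step 0 (initial): 1 infected
Step 1: +3 new -> 4 infected
Step 2: +4 new -> 8 infected
Step 3: +5 new -> 13 infected
Step 4: +5 new -> 18 infected
Step 5: +6 new -> 24 infected
Step 6: +6 new -> 30 infected
Step 7: +4 new -> 34 infected
Step 8: +5 new -> 39 infected
Step 9: +3 new -> 42 infected
Step 10: +2 new -> 44 infected
Step 11: +1 new -> 45 infected
Step 12: +0 new -> 45 infected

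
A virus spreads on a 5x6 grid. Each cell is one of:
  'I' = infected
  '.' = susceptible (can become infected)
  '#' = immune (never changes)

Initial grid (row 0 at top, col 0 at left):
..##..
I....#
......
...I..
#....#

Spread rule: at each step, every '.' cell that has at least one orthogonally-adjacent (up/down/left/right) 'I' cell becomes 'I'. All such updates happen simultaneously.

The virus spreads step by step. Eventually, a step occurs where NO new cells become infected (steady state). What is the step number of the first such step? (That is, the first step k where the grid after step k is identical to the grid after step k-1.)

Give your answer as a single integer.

Step 0 (initial): 2 infected
Step 1: +7 new -> 9 infected
Step 2: +11 new -> 20 infected
Step 3: +3 new -> 23 infected
Step 4: +1 new -> 24 infected
Step 5: +1 new -> 25 infected
Step 6: +0 new -> 25 infected

Answer: 6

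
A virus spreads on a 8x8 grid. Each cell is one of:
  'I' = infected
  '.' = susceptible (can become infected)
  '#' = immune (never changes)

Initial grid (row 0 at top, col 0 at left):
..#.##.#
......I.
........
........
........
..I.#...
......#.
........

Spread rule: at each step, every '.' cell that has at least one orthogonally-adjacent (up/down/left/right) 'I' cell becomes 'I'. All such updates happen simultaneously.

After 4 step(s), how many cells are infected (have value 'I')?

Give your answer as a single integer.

Answer: 47

Derivation:
Step 0 (initial): 2 infected
Step 1: +8 new -> 10 infected
Step 2: +11 new -> 21 infected
Step 3: +14 new -> 35 infected
Step 4: +12 new -> 47 infected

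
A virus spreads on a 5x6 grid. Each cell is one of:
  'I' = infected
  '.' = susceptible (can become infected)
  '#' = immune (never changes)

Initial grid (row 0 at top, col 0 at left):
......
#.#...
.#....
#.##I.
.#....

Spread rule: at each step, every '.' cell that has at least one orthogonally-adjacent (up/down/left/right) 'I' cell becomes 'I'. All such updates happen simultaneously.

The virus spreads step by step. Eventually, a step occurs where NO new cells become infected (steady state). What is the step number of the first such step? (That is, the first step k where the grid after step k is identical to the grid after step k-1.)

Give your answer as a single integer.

Step 0 (initial): 1 infected
Step 1: +3 new -> 4 infected
Step 2: +5 new -> 9 infected
Step 3: +5 new -> 14 infected
Step 4: +2 new -> 16 infected
Step 5: +1 new -> 17 infected
Step 6: +1 new -> 18 infected
Step 7: +2 new -> 20 infected
Step 8: +0 new -> 20 infected

Answer: 8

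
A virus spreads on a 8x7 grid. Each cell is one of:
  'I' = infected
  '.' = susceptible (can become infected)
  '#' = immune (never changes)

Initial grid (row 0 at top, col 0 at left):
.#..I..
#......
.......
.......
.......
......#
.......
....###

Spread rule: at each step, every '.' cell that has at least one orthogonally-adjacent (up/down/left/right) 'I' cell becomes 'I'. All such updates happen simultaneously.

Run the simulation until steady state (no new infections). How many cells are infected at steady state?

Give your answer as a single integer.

Step 0 (initial): 1 infected
Step 1: +3 new -> 4 infected
Step 2: +5 new -> 9 infected
Step 3: +5 new -> 14 infected
Step 4: +6 new -> 20 infected
Step 5: +6 new -> 26 infected
Step 6: +7 new -> 33 infected
Step 7: +5 new -> 38 infected
Step 8: +5 new -> 43 infected
Step 9: +3 new -> 46 infected
Step 10: +2 new -> 48 infected
Step 11: +1 new -> 49 infected
Step 12: +0 new -> 49 infected

Answer: 49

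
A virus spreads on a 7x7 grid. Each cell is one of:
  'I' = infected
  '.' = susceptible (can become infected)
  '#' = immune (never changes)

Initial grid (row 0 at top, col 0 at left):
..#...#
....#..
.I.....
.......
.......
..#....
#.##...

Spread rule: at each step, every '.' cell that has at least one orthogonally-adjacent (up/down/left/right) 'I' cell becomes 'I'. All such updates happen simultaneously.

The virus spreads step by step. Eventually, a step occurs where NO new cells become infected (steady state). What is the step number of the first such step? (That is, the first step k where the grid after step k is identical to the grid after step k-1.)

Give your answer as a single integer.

Answer: 10

Derivation:
Step 0 (initial): 1 infected
Step 1: +4 new -> 5 infected
Step 2: +7 new -> 12 infected
Step 3: +7 new -> 19 infected
Step 4: +6 new -> 25 infected
Step 5: +6 new -> 31 infected
Step 6: +5 new -> 36 infected
Step 7: +3 new -> 39 infected
Step 8: +2 new -> 41 infected
Step 9: +1 new -> 42 infected
Step 10: +0 new -> 42 infected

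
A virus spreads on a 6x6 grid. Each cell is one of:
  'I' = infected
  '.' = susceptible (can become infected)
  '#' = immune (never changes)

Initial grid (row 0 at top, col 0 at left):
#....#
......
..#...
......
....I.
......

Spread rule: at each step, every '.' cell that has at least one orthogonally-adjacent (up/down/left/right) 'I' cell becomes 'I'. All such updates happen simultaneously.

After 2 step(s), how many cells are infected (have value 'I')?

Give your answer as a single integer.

Answer: 11

Derivation:
Step 0 (initial): 1 infected
Step 1: +4 new -> 5 infected
Step 2: +6 new -> 11 infected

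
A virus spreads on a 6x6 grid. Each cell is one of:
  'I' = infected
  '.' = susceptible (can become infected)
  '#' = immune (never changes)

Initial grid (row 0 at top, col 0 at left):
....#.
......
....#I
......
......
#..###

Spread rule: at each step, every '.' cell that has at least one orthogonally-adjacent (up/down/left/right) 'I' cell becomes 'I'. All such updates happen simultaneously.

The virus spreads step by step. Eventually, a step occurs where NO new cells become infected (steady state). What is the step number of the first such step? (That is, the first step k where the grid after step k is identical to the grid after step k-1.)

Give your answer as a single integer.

Step 0 (initial): 1 infected
Step 1: +2 new -> 3 infected
Step 2: +4 new -> 7 infected
Step 3: +3 new -> 10 infected
Step 4: +5 new -> 15 infected
Step 5: +5 new -> 20 infected
Step 6: +6 new -> 26 infected
Step 7: +4 new -> 30 infected
Step 8: +0 new -> 30 infected

Answer: 8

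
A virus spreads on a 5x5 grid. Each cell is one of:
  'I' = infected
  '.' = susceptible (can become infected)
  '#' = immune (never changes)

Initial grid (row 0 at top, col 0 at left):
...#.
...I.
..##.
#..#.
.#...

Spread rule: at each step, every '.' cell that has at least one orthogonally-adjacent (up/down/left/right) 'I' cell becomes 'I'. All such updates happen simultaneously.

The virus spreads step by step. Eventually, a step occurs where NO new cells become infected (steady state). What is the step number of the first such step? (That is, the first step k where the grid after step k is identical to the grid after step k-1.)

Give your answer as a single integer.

Step 0 (initial): 1 infected
Step 1: +2 new -> 3 infected
Step 2: +4 new -> 7 infected
Step 3: +4 new -> 11 infected
Step 4: +4 new -> 15 infected
Step 5: +2 new -> 17 infected
Step 6: +1 new -> 18 infected
Step 7: +0 new -> 18 infected

Answer: 7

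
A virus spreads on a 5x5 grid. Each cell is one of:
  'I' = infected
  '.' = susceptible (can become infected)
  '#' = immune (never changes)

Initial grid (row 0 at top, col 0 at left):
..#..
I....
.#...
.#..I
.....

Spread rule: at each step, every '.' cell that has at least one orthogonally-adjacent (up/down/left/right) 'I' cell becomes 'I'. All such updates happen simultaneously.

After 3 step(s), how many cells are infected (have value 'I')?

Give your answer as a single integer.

Answer: 20

Derivation:
Step 0 (initial): 2 infected
Step 1: +6 new -> 8 infected
Step 2: +7 new -> 15 infected
Step 3: +5 new -> 20 infected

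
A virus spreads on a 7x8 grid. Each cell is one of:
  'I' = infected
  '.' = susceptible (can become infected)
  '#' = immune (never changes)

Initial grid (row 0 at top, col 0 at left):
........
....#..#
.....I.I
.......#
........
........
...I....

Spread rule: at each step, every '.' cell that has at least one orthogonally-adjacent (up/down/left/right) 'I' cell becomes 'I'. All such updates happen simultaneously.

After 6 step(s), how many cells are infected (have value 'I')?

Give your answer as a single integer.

Step 0 (initial): 3 infected
Step 1: +7 new -> 10 infected
Step 2: +11 new -> 21 infected
Step 3: +12 new -> 33 infected
Step 4: +10 new -> 43 infected
Step 5: +6 new -> 49 infected
Step 6: +3 new -> 52 infected

Answer: 52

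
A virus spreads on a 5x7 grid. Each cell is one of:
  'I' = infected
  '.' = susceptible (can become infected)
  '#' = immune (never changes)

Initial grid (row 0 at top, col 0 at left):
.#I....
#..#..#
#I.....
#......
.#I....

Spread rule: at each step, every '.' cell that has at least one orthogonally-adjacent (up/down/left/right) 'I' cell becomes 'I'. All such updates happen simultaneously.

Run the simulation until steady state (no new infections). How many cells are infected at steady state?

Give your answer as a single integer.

Answer: 26

Derivation:
Step 0 (initial): 3 infected
Step 1: +7 new -> 10 infected
Step 2: +4 new -> 14 infected
Step 3: +5 new -> 19 infected
Step 4: +5 new -> 24 infected
Step 5: +2 new -> 26 infected
Step 6: +0 new -> 26 infected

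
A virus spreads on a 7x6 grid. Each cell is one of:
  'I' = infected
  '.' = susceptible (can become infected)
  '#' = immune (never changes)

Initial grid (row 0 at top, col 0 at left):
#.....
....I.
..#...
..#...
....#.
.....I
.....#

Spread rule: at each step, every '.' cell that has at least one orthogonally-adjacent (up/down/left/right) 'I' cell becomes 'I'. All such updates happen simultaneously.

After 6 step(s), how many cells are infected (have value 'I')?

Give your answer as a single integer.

Answer: 37

Derivation:
Step 0 (initial): 2 infected
Step 1: +6 new -> 8 infected
Step 2: +9 new -> 17 infected
Step 3: +6 new -> 23 infected
Step 4: +6 new -> 29 infected
Step 5: +5 new -> 34 infected
Step 6: +3 new -> 37 infected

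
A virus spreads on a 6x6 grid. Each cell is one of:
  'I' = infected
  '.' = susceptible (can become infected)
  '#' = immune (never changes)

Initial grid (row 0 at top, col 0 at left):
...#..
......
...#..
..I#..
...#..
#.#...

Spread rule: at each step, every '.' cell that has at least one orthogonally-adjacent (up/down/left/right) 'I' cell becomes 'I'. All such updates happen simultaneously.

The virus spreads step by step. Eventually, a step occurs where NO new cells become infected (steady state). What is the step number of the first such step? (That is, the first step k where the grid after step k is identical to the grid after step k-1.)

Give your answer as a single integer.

Step 0 (initial): 1 infected
Step 1: +3 new -> 4 infected
Step 2: +4 new -> 8 infected
Step 3: +6 new -> 14 infected
Step 4: +3 new -> 17 infected
Step 5: +4 new -> 21 infected
Step 6: +3 new -> 24 infected
Step 7: +2 new -> 26 infected
Step 8: +2 new -> 28 infected
Step 9: +2 new -> 30 infected
Step 10: +0 new -> 30 infected

Answer: 10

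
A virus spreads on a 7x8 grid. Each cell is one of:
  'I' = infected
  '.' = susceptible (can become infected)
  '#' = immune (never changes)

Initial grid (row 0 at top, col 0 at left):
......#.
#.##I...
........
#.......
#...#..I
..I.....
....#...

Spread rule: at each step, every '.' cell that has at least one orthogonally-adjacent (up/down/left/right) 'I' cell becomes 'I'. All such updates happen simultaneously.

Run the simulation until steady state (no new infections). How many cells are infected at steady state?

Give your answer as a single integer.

Answer: 48

Derivation:
Step 0 (initial): 3 infected
Step 1: +10 new -> 13 infected
Step 2: +18 new -> 31 infected
Step 3: +10 new -> 41 infected
Step 4: +4 new -> 45 infected
Step 5: +3 new -> 48 infected
Step 6: +0 new -> 48 infected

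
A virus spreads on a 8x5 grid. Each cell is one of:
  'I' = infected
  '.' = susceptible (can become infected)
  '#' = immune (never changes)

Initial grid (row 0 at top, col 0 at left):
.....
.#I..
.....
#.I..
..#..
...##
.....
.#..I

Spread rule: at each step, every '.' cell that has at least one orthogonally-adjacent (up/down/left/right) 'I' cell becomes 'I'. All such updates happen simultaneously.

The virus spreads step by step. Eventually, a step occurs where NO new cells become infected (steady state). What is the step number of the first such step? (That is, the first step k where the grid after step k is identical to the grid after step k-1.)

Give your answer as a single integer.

Answer: 7

Derivation:
Step 0 (initial): 3 infected
Step 1: +7 new -> 10 infected
Step 2: +10 new -> 20 infected
Step 3: +8 new -> 28 infected
Step 4: +4 new -> 32 infected
Step 5: +1 new -> 33 infected
Step 6: +1 new -> 34 infected
Step 7: +0 new -> 34 infected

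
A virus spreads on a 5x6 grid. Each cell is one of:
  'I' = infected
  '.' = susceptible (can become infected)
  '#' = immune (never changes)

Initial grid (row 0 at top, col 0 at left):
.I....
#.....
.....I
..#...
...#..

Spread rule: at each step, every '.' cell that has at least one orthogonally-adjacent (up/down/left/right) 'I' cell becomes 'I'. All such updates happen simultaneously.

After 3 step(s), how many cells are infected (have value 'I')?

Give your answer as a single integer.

Answer: 23

Derivation:
Step 0 (initial): 2 infected
Step 1: +6 new -> 8 infected
Step 2: +8 new -> 16 infected
Step 3: +7 new -> 23 infected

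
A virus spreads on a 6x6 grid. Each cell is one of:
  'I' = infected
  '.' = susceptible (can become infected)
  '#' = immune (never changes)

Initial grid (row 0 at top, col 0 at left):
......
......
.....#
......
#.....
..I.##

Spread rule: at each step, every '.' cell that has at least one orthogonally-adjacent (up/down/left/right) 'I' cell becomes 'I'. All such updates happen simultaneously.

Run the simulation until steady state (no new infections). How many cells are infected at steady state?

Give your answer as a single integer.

Answer: 32

Derivation:
Step 0 (initial): 1 infected
Step 1: +3 new -> 4 infected
Step 2: +4 new -> 8 infected
Step 3: +4 new -> 12 infected
Step 4: +6 new -> 18 infected
Step 5: +6 new -> 24 infected
Step 6: +4 new -> 28 infected
Step 7: +3 new -> 31 infected
Step 8: +1 new -> 32 infected
Step 9: +0 new -> 32 infected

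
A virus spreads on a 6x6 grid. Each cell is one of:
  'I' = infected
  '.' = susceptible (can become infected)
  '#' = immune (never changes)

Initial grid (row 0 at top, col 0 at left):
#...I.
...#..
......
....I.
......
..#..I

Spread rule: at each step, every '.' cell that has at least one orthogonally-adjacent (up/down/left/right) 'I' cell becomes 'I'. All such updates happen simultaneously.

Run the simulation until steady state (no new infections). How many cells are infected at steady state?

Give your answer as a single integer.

Step 0 (initial): 3 infected
Step 1: +9 new -> 12 infected
Step 2: +7 new -> 19 infected
Step 3: +5 new -> 24 infected
Step 4: +4 new -> 28 infected
Step 5: +4 new -> 32 infected
Step 6: +1 new -> 33 infected
Step 7: +0 new -> 33 infected

Answer: 33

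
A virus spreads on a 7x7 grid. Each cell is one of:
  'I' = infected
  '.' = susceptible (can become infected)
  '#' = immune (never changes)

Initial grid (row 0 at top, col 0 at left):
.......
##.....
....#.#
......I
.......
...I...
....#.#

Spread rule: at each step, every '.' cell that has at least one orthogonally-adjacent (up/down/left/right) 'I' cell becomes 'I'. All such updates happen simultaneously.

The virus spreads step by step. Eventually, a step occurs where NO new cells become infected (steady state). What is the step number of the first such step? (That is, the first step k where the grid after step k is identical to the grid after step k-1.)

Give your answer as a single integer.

Answer: 9

Derivation:
Step 0 (initial): 2 infected
Step 1: +6 new -> 8 infected
Step 2: +10 new -> 18 infected
Step 3: +7 new -> 25 infected
Step 4: +8 new -> 33 infected
Step 5: +6 new -> 39 infected
Step 6: +2 new -> 41 infected
Step 7: +1 new -> 42 infected
Step 8: +1 new -> 43 infected
Step 9: +0 new -> 43 infected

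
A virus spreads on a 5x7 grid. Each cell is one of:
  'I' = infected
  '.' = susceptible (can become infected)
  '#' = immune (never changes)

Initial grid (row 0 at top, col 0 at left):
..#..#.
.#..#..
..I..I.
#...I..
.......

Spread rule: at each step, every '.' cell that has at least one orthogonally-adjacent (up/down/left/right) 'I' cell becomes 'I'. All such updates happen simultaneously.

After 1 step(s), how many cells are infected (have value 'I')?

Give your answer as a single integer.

Answer: 13

Derivation:
Step 0 (initial): 3 infected
Step 1: +10 new -> 13 infected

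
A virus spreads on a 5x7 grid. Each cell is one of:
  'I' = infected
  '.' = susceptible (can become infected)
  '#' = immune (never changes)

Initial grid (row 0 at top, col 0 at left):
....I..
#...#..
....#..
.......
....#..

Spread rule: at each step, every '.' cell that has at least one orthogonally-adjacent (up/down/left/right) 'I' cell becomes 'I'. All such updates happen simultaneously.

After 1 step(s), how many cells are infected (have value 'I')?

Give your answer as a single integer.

Answer: 3

Derivation:
Step 0 (initial): 1 infected
Step 1: +2 new -> 3 infected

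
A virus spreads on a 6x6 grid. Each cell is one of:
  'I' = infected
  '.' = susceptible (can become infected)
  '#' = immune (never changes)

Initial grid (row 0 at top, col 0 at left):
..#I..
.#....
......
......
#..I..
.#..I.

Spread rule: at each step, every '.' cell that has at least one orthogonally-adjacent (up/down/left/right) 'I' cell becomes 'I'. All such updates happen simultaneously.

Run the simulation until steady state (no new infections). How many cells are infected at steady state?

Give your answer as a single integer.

Answer: 31

Derivation:
Step 0 (initial): 3 infected
Step 1: +7 new -> 10 infected
Step 2: +9 new -> 19 infected
Step 3: +5 new -> 24 infected
Step 4: +3 new -> 27 infected
Step 5: +1 new -> 28 infected
Step 6: +1 new -> 29 infected
Step 7: +1 new -> 30 infected
Step 8: +1 new -> 31 infected
Step 9: +0 new -> 31 infected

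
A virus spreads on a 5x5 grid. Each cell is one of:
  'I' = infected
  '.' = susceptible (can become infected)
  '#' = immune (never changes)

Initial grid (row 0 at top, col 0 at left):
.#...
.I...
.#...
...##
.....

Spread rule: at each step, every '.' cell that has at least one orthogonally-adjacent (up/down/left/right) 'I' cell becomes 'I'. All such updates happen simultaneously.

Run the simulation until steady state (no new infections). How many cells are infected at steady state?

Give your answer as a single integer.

Step 0 (initial): 1 infected
Step 1: +2 new -> 3 infected
Step 2: +5 new -> 8 infected
Step 3: +5 new -> 13 infected
Step 4: +5 new -> 18 infected
Step 5: +2 new -> 20 infected
Step 6: +1 new -> 21 infected
Step 7: +0 new -> 21 infected

Answer: 21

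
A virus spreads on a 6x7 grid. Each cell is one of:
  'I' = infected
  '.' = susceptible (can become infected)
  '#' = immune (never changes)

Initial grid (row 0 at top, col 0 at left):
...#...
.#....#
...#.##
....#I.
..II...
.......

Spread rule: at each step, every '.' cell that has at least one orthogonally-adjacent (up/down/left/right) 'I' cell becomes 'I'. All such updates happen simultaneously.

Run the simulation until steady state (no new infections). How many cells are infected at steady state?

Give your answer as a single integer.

Step 0 (initial): 3 infected
Step 1: +8 new -> 11 infected
Step 2: +7 new -> 18 infected
Step 3: +5 new -> 23 infected
Step 4: +3 new -> 26 infected
Step 5: +3 new -> 29 infected
Step 6: +4 new -> 33 infected
Step 7: +1 new -> 34 infected
Step 8: +1 new -> 35 infected
Step 9: +0 new -> 35 infected

Answer: 35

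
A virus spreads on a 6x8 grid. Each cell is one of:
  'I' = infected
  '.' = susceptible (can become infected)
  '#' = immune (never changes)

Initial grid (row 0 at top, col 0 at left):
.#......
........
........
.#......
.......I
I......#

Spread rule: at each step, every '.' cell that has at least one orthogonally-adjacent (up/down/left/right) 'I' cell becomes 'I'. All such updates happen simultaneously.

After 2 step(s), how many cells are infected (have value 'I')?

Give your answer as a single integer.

Answer: 13

Derivation:
Step 0 (initial): 2 infected
Step 1: +4 new -> 6 infected
Step 2: +7 new -> 13 infected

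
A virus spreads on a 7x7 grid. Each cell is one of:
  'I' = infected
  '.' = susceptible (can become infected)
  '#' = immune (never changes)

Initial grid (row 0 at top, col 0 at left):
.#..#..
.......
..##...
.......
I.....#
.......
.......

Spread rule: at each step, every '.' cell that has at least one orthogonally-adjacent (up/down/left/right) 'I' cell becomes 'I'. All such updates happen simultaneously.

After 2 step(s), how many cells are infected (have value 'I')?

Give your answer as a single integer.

Step 0 (initial): 1 infected
Step 1: +3 new -> 4 infected
Step 2: +5 new -> 9 infected

Answer: 9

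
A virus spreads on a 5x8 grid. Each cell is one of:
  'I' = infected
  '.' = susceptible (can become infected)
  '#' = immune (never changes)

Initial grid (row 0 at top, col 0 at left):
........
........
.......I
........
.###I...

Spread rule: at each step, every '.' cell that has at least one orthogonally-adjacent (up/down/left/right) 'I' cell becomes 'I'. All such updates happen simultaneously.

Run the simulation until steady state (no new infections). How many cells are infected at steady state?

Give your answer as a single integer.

Answer: 37

Derivation:
Step 0 (initial): 2 infected
Step 1: +5 new -> 7 infected
Step 2: +9 new -> 16 infected
Step 3: +5 new -> 21 infected
Step 4: +5 new -> 26 infected
Step 5: +4 new -> 30 infected
Step 6: +4 new -> 34 infected
Step 7: +2 new -> 36 infected
Step 8: +1 new -> 37 infected
Step 9: +0 new -> 37 infected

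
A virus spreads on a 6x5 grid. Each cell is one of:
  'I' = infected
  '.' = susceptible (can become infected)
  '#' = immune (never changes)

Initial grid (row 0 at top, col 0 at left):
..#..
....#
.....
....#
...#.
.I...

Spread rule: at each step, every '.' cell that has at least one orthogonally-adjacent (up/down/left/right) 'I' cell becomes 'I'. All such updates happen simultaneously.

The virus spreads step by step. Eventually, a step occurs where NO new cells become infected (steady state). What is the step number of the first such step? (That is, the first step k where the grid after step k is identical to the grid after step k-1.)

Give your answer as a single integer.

Answer: 9

Derivation:
Step 0 (initial): 1 infected
Step 1: +3 new -> 4 infected
Step 2: +4 new -> 8 infected
Step 3: +4 new -> 12 infected
Step 4: +5 new -> 17 infected
Step 5: +4 new -> 21 infected
Step 6: +3 new -> 24 infected
Step 7: +1 new -> 25 infected
Step 8: +1 new -> 26 infected
Step 9: +0 new -> 26 infected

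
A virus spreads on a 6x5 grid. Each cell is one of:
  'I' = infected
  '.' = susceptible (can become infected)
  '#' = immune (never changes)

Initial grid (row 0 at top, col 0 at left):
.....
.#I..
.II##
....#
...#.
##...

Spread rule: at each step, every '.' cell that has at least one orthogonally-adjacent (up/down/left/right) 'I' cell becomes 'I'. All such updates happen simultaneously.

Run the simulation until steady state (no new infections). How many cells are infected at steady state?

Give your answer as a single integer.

Step 0 (initial): 3 infected
Step 1: +5 new -> 8 infected
Step 2: +8 new -> 16 infected
Step 3: +4 new -> 20 infected
Step 4: +1 new -> 21 infected
Step 5: +1 new -> 22 infected
Step 6: +1 new -> 23 infected
Step 7: +0 new -> 23 infected

Answer: 23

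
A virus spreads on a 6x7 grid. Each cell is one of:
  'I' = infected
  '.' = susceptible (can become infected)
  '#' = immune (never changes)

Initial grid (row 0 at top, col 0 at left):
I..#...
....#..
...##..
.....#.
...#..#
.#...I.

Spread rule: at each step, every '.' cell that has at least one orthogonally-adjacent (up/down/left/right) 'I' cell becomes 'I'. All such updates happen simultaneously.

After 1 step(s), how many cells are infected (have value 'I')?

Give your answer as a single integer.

Step 0 (initial): 2 infected
Step 1: +5 new -> 7 infected

Answer: 7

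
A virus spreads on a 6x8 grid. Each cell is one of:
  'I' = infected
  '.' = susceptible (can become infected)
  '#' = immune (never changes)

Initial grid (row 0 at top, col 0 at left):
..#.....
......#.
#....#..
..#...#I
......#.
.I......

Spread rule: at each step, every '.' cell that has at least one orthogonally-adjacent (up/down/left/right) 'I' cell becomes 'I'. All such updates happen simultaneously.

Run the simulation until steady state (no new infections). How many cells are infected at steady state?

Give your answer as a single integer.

Step 0 (initial): 2 infected
Step 1: +5 new -> 7 infected
Step 2: +7 new -> 14 infected
Step 3: +6 new -> 20 infected
Step 4: +6 new -> 26 infected
Step 5: +7 new -> 33 infected
Step 6: +6 new -> 39 infected
Step 7: +2 new -> 41 infected
Step 8: +0 new -> 41 infected

Answer: 41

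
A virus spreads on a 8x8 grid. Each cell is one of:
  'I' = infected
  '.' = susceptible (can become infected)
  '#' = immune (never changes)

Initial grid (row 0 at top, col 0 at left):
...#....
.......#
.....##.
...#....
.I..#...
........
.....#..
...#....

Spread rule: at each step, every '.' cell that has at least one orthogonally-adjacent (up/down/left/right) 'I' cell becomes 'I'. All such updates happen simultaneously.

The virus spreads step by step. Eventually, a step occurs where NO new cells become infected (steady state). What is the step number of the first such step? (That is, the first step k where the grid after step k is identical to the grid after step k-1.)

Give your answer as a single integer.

Step 0 (initial): 1 infected
Step 1: +4 new -> 5 infected
Step 2: +7 new -> 12 infected
Step 3: +7 new -> 19 infected
Step 4: +8 new -> 27 infected
Step 5: +6 new -> 33 infected
Step 6: +5 new -> 38 infected
Step 7: +7 new -> 45 infected
Step 8: +6 new -> 51 infected
Step 9: +3 new -> 54 infected
Step 10: +2 new -> 56 infected
Step 11: +0 new -> 56 infected

Answer: 11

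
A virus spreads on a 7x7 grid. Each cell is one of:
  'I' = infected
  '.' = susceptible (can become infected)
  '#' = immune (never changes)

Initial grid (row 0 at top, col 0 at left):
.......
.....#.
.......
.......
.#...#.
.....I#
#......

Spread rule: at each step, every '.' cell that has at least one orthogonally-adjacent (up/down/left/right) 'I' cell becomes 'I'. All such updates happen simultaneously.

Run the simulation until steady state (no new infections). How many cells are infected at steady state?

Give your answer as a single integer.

Step 0 (initial): 1 infected
Step 1: +2 new -> 3 infected
Step 2: +4 new -> 7 infected
Step 3: +4 new -> 11 infected
Step 4: +6 new -> 17 infected
Step 5: +7 new -> 24 infected
Step 6: +7 new -> 31 infected
Step 7: +6 new -> 37 infected
Step 8: +4 new -> 41 infected
Step 9: +2 new -> 43 infected
Step 10: +1 new -> 44 infected
Step 11: +0 new -> 44 infected

Answer: 44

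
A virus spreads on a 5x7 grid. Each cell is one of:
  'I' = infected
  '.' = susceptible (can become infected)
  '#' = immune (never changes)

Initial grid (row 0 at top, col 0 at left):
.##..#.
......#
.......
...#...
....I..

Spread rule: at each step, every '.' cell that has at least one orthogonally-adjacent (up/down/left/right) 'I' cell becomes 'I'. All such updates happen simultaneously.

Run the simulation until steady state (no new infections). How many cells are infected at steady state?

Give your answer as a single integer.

Answer: 29

Derivation:
Step 0 (initial): 1 infected
Step 1: +3 new -> 4 infected
Step 2: +4 new -> 8 infected
Step 3: +6 new -> 14 infected
Step 4: +7 new -> 21 infected
Step 5: +4 new -> 25 infected
Step 6: +2 new -> 27 infected
Step 7: +1 new -> 28 infected
Step 8: +1 new -> 29 infected
Step 9: +0 new -> 29 infected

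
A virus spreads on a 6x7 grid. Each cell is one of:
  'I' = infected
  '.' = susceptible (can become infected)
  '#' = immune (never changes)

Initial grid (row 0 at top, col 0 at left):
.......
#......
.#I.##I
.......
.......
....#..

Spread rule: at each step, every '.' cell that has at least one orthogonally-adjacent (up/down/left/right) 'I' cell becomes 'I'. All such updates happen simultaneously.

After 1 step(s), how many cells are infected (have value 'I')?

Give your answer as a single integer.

Answer: 7

Derivation:
Step 0 (initial): 2 infected
Step 1: +5 new -> 7 infected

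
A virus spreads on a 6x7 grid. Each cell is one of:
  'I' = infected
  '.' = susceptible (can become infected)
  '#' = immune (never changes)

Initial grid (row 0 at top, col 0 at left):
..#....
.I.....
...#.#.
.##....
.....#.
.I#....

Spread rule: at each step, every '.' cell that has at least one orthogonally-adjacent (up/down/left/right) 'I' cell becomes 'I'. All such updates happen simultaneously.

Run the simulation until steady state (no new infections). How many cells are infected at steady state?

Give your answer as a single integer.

Step 0 (initial): 2 infected
Step 1: +6 new -> 8 infected
Step 2: +6 new -> 14 infected
Step 3: +4 new -> 18 infected
Step 4: +6 new -> 24 infected
Step 5: +4 new -> 28 infected
Step 6: +4 new -> 32 infected
Step 7: +2 new -> 34 infected
Step 8: +1 new -> 35 infected
Step 9: +0 new -> 35 infected

Answer: 35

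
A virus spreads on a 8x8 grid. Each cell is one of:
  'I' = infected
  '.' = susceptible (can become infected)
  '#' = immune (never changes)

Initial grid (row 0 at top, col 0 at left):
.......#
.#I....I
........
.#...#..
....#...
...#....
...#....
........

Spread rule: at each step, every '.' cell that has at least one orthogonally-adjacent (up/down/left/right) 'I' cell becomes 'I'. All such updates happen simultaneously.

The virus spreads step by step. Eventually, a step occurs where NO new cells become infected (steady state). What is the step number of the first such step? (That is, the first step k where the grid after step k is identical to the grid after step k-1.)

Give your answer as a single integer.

Step 0 (initial): 2 infected
Step 1: +5 new -> 7 infected
Step 2: +10 new -> 17 infected
Step 3: +10 new -> 27 infected
Step 4: +8 new -> 35 infected
Step 5: +6 new -> 41 infected
Step 6: +6 new -> 47 infected
Step 7: +6 new -> 53 infected
Step 8: +4 new -> 57 infected
Step 9: +0 new -> 57 infected

Answer: 9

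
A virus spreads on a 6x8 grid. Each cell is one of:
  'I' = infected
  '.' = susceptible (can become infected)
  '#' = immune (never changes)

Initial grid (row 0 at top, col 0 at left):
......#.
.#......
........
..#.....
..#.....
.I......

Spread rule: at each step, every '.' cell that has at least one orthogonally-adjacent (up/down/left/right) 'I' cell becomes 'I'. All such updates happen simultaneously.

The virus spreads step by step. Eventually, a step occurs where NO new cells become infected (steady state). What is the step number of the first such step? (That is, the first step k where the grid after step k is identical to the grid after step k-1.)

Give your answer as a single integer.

Step 0 (initial): 1 infected
Step 1: +3 new -> 4 infected
Step 2: +3 new -> 7 infected
Step 3: +4 new -> 11 infected
Step 4: +5 new -> 16 infected
Step 5: +6 new -> 22 infected
Step 6: +7 new -> 29 infected
Step 7: +6 new -> 35 infected
Step 8: +4 new -> 39 infected
Step 9: +3 new -> 42 infected
Step 10: +1 new -> 43 infected
Step 11: +1 new -> 44 infected
Step 12: +0 new -> 44 infected

Answer: 12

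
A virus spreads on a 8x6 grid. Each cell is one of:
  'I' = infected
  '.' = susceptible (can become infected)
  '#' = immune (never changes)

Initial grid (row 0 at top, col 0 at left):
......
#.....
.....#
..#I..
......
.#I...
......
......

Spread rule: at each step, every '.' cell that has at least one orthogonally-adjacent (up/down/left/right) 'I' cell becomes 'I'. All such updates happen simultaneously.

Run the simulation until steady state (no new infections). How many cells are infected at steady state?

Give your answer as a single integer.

Step 0 (initial): 2 infected
Step 1: +6 new -> 8 infected
Step 2: +10 new -> 18 infected
Step 3: +12 new -> 30 infected
Step 4: +10 new -> 40 infected
Step 5: +3 new -> 43 infected
Step 6: +1 new -> 44 infected
Step 7: +0 new -> 44 infected

Answer: 44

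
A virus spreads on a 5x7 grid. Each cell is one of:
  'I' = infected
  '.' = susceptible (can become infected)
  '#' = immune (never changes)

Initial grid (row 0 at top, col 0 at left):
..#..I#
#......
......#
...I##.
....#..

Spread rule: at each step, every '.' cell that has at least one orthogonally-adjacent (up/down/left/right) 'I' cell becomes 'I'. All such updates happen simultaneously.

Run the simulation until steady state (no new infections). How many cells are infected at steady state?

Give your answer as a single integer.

Answer: 25

Derivation:
Step 0 (initial): 2 infected
Step 1: +5 new -> 7 infected
Step 2: +9 new -> 16 infected
Step 3: +4 new -> 20 infected
Step 4: +3 new -> 23 infected
Step 5: +1 new -> 24 infected
Step 6: +1 new -> 25 infected
Step 7: +0 new -> 25 infected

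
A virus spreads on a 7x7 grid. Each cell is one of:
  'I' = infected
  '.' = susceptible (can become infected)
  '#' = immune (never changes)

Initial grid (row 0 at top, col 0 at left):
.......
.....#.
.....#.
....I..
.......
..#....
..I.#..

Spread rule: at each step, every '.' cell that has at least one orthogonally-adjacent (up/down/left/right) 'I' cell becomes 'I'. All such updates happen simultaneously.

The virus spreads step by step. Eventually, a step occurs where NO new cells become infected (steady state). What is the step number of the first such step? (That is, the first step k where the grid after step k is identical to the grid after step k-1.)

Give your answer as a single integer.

Answer: 8

Derivation:
Step 0 (initial): 2 infected
Step 1: +6 new -> 8 infected
Step 2: +10 new -> 18 infected
Step 3: +10 new -> 28 infected
Step 4: +9 new -> 37 infected
Step 5: +5 new -> 42 infected
Step 6: +2 new -> 44 infected
Step 7: +1 new -> 45 infected
Step 8: +0 new -> 45 infected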